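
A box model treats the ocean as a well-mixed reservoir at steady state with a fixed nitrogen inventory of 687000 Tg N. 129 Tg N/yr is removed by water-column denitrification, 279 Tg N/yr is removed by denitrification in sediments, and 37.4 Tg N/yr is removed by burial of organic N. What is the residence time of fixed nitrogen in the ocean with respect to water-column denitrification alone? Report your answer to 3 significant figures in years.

Residence time with respect to a single sink: τ = M / F_sink.
τ = 687000 / 129 = 5326 yr.

5330 yr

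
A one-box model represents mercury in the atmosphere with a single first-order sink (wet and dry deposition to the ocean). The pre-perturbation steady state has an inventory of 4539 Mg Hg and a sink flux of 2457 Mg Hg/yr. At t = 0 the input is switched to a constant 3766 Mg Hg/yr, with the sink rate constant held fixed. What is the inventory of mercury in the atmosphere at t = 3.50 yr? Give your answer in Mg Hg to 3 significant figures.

6590 Mg Hg

τ = M₀/F₀ = 4539/2457 = 1.847 yr; rate constant k = 1/τ.
New steady state M_∞ = F₁/k = F₁·τ = 3766 × 1.847 = 6957.2 Mg Hg.
M(t) = M_∞ + (M₀ − M_∞)·e^(−t/τ); t/τ = 3.50/1.847 = 1.895, so e^(−t/τ) = 0.1504.
M(t) = 6957.2 − 2418 × 0.1504 = 6593.6 Mg Hg.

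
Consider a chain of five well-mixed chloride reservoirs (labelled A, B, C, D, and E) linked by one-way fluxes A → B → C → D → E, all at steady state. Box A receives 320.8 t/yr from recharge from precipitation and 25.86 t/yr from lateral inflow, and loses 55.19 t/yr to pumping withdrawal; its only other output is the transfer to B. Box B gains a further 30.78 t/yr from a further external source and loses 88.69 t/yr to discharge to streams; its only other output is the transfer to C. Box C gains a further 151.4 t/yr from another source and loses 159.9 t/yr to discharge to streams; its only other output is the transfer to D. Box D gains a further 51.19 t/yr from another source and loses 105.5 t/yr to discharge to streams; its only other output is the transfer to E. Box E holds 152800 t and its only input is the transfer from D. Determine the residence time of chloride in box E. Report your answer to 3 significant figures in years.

Box A: F(A→B) = (320.8 + 25.86) − 55.19 = 291.47 t/yr.
Box B: F(B→C) = (291.47 + 30.78) − 88.69 = 233.56 t/yr.
Box C: F(C→D) = (233.56 + 151.4) − 159.9 = 225.06 t/yr.
Box D: F(D→E) = (225.06 + 51.19) − 105.5 = 170.75 t/yr.
Box E throughput = its input = 170.75 t/yr; τ = 152800 / 170.75 = 894.9 yr.

895 yr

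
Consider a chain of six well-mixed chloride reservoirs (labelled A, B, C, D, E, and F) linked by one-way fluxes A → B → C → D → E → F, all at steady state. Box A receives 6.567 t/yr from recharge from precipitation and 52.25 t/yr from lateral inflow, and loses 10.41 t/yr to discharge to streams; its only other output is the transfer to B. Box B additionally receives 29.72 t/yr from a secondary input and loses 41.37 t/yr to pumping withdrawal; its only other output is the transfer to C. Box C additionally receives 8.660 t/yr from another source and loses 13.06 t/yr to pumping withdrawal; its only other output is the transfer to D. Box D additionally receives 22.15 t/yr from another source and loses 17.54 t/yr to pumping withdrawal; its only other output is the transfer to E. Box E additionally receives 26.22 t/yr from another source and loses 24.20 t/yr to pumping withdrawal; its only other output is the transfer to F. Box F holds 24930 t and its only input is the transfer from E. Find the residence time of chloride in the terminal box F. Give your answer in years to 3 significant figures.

Box A: F(A→B) = (6.567 + 52.25) − 10.41 = 48.407 t/yr.
Box B: F(B→C) = (48.407 + 29.72) − 41.37 = 36.757 t/yr.
Box C: F(C→D) = (36.757 + 8.660) − 13.06 = 32.357 t/yr.
Box D: F(D→E) = (32.357 + 22.15) − 17.54 = 36.967 t/yr.
Box E: F(E→F) = (36.967 + 26.22) − 24.20 = 38.987 t/yr.
Box F throughput = its input = 38.987 t/yr; τ = 24930 / 38.987 = 639.4 yr.

639 yr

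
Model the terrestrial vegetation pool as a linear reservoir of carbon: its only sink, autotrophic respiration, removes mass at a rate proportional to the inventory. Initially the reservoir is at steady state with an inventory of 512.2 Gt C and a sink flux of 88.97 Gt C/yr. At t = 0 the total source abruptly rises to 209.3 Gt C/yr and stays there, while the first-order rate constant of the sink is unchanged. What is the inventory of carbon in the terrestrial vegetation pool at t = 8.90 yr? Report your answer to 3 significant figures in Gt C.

1060 Gt C

τ = M₀/F₀ = 512.2/88.97 = 5.757 yr; rate constant k = 1/τ.
New steady state M_∞ = F₁/k = F₁·τ = 209.3 × 5.757 = 1204.9 Gt C.
M(t) = M_∞ + (M₀ − M_∞)·e^(−t/τ); t/τ = 8.90/5.757 = 1.546, so e^(−t/τ) = 0.2131.
M(t) = 1204.9 − 692.7 × 0.2131 = 1057.3 Gt C.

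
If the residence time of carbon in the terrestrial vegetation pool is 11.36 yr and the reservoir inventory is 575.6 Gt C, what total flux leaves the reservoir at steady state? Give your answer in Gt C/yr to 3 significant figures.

F = M / τ = 575.6 / 11.36 = 50.67 Gt C/yr.

50.7 Gt C/yr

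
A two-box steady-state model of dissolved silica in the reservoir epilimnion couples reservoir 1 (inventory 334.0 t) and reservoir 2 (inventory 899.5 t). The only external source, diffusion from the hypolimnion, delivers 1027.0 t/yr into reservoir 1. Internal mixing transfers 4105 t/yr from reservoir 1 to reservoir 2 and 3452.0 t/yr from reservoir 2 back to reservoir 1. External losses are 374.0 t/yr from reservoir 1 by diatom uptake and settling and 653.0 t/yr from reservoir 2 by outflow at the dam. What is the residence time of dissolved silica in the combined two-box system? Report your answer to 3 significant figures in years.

1.20 yr

For the system as a whole, the A↔B exchange is internal and contributes nothing to the throughput; only the external sinks remove mass.
M_total = 334.0 + 899.5 = 1233.5 t.
ΣF_external_out = 374.0 + 653.0 = 1027.0 t/yr.
τ = M_total / ΣF_ext = 1233.5 / 1027.0 = 1.201 yr.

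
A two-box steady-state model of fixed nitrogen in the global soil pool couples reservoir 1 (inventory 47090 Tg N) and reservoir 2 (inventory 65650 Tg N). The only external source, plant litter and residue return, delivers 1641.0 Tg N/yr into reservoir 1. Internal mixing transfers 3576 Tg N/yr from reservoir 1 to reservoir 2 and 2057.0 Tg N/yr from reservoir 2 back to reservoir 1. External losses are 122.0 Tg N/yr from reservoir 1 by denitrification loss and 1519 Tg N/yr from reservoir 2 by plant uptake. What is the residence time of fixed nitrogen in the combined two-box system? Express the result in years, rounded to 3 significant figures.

68.7 yr

Residence time in the combined system uses the total inventory and the total *external* removal — internal exchanges between the two boxes cancel.
M_total = 47090 + 65650 = 112740 Tg N.
ΣF_external_out = 122.0 + 1519 = 1641.0 Tg N/yr.
τ = M_total / ΣF_ext = 112740 / 1641.0 = 68.70 yr.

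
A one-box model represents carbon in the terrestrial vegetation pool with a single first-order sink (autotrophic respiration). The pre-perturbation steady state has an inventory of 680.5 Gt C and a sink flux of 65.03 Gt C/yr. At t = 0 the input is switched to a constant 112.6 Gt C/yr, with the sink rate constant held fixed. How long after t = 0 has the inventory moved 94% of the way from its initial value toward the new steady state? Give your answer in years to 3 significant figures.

29.4 yr

τ = M₀/F₀ = 680.5/65.03 = 10.46 yr.
The remaining gap fraction is e^(−t/τ); 94% covered ⇒ e^(−t/τ) = 0.0600.
t = −τ ln(0.0600) = 10.46 × 2.813 = 29.44 yr.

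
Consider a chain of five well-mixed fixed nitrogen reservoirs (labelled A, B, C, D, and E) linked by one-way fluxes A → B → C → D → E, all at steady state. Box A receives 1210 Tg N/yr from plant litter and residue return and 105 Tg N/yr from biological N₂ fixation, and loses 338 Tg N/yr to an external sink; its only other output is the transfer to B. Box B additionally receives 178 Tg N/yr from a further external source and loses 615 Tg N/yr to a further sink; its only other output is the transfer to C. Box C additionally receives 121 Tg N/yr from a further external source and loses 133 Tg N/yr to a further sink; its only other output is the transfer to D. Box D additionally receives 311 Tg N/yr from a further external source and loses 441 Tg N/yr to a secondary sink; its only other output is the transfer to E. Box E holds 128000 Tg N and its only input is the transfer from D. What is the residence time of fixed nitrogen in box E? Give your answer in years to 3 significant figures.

Box A: F(A→B) = (1210 + 105) − 338 = 977.00 Tg N/yr.
Box B: F(B→C) = (977.00 + 178) − 615 = 540.00 Tg N/yr.
Box C: F(C→D) = (540.00 + 121) − 133 = 528.00 Tg N/yr.
Box D: F(D→E) = (528.00 + 311) − 441 = 398.00 Tg N/yr.
Box E throughput = its input = 398.00 Tg N/yr; τ = 128000 / 398.00 = 321.6 yr.

322 yr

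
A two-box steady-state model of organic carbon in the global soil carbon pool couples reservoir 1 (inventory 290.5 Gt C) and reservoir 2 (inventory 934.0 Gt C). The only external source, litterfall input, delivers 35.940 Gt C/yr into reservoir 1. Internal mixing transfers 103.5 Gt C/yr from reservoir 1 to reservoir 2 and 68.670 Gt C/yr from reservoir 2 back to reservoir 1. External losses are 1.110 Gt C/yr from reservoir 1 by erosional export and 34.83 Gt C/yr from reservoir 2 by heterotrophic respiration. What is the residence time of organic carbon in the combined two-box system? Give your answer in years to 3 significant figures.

Residence time in the combined system uses the total inventory and the total *external* removal — internal exchanges between the two boxes cancel.
M_total = 290.5 + 934.0 = 1224.5 Gt C.
ΣF_external_out = 1.110 + 34.83 = 35.940 Gt C/yr.
τ = M_total / ΣF_ext = 1224.5 / 35.940 = 34.07 yr.

34.1 yr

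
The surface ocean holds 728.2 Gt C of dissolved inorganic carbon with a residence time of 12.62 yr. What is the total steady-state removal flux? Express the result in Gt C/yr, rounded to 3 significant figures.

F = M / τ = 728.2 / 12.62 = 57.70 Gt C/yr.

57.7 Gt C/yr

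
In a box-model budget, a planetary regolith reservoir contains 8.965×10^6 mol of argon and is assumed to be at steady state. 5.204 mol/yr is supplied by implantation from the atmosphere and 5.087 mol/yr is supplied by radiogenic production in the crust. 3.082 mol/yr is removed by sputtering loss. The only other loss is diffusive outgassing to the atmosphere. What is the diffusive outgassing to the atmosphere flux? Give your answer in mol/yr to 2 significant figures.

7.2 mol/yr

At steady state ΣF_in = ΣF_out.
ΣF_in = 5.204 + 5.087 = 10.291 mol/yr.
Diffusive outgassing to the atmosphere flux = ΣF_in − (3.082) = 10.291 − 3.082 = 7.209 mol/yr.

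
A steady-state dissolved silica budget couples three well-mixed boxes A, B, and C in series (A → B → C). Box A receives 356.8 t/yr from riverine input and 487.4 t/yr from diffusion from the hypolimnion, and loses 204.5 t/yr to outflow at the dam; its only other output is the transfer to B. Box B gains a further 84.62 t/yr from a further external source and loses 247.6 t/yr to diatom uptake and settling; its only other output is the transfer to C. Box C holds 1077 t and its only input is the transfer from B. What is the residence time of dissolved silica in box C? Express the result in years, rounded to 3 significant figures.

2.26 yr

Box A: F(A→B) = (356.8 + 487.4) − 204.5 = 639.70 t/yr.
Box B: F(B→C) = (639.70 + 84.62) − 247.6 = 476.72 t/yr.
Box C throughput = its input = 476.72 t/yr; τ = 1077 / 476.72 = 2.259 yr.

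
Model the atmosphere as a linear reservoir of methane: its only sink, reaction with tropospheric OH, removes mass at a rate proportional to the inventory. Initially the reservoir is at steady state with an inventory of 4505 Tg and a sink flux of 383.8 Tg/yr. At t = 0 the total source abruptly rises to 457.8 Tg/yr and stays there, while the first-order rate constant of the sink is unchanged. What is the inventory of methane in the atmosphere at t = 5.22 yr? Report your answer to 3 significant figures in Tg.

4820 Tg

τ = M₀/F₀ = 4505/383.8 = 11.74 yr; rate constant k = 1/τ.
New steady state M_∞ = F₁/k = F₁·τ = 457.8 × 11.74 = 5373.6 Tg.
M(t) = M_∞ + (M₀ − M_∞)·e^(−t/τ); t/τ = 5.22/11.74 = 0.4447, so e^(−t/τ) = 0.6410.
M(t) = 5373.6 − 868.6 × 0.6410 = 4816.8 Tg.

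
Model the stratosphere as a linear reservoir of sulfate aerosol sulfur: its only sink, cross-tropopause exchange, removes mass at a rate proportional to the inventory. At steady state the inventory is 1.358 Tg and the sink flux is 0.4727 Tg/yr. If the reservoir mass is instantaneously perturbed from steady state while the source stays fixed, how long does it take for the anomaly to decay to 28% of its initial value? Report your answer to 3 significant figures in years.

For a linear reservoir the anomaly decays as exp(−t/τ) with τ = M/F = 1.358/0.4727 = 2.873 yr.
exp(−t/τ) = 0.28 ⇒ t = −τ ln(0.28) = 2.873 × 1.273 = 3.657 yr.

3.66 yr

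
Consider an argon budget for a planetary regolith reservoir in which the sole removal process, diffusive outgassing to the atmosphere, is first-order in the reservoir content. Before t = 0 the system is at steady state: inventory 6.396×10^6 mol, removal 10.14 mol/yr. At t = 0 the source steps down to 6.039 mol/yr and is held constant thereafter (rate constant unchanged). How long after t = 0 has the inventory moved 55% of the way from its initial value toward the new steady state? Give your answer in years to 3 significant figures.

τ = M₀/F₀ = 6.396×10^6/10.14 = 630800 yr.
The remaining gap fraction is e^(−t/τ); 55% covered ⇒ e^(−t/τ) = 0.450.
t = −τ ln(0.450) = 630800 × 0.7985 = 503700 yr.

504000 yr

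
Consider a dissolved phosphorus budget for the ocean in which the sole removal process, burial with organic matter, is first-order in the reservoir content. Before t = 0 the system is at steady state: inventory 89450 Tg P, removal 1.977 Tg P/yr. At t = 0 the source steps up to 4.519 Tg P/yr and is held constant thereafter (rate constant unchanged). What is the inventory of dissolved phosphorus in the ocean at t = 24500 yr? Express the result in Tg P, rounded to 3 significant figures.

Residence time τ = M₀/F₀ = 45250 yr. The eventual steady state is M_∞ = M₀·(F₁/F₀) = 89450 × 4.519/1.977 = 204460 Tg P.
The anomaly ΔM(t) = M(t) − M_∞ decays as ΔM₀·e^(−t/τ) with ΔM₀ = 89450 − 204460 = −115000 Tg P.
At t = 24500 yr, e^(−t/τ) = e^(−0.5415) = 0.5819, so ΔM = −66920 Tg P and M = 204460 − 66920 = 137540 Tg P.

138000 Tg P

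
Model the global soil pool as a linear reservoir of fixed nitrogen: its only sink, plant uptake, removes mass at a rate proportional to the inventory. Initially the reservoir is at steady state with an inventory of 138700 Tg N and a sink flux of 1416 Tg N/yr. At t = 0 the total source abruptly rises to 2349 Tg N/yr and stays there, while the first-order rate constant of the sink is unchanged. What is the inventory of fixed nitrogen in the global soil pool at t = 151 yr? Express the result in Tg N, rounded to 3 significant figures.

211000 Tg N

τ = M₀/F₀ = 138700/1416 = 97.95 yr; rate constant k = 1/τ.
New steady state M_∞ = F₁/k = F₁·τ = 2349 × 97.95 = 230090 Tg N.
M(t) = M_∞ + (M₀ − M_∞)·e^(−t/τ); t/τ = 151/97.95 = 1.542, so e^(−t/τ) = 0.2140.
M(t) = 230090 − 91390 × 0.2140 = 210530 Tg N.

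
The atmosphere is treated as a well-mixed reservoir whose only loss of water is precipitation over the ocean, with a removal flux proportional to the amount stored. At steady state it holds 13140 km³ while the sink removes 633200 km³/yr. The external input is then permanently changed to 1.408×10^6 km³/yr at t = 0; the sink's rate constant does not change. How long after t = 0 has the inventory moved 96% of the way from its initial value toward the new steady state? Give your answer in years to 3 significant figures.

τ = M₀/F₀ = 13140/633200 = 0.02075 yr.
The remaining gap fraction is e^(−t/τ); 96% covered ⇒ e^(−t/τ) = 0.0400.
t = −τ ln(0.0400) = 0.02075 × 3.219 = 0.06680 yr.

0.0668 yr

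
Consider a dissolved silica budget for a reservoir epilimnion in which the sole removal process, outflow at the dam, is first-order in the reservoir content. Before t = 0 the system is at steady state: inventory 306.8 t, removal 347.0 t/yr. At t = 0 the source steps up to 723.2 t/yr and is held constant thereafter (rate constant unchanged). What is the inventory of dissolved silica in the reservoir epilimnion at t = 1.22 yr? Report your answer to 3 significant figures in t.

556 t

The sink rate constant is k = F₀/M₀ = 347.0/306.8 = 1.131 yr⁻¹.
Solving dM/dt = F₁ − kM with M(0) = M₀ gives M(t) = F₁/k + (M₀ − F₁/k)·e^(−kt).
F₁/k = 723.2/1.131 = 639.42 t; kt = 1.131 × 1.22 = 1.380, e^(−kt) = 0.2516.
M(1.22) = 639.42 + (306.8 − 639.42) × 0.2516 = 639.42 − 83.69 = 555.73 t.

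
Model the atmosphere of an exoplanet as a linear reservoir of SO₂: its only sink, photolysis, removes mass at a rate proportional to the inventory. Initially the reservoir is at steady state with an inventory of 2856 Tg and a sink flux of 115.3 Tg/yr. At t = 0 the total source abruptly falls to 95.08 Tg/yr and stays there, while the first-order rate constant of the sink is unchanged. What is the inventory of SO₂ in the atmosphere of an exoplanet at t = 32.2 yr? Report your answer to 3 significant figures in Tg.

τ = M₀/F₀ = 2856/115.3 = 24.77 yr; rate constant k = 1/τ.
New steady state M_∞ = F₁/k = F₁·τ = 95.08 × 24.77 = 2355.1 Tg.
M(t) = M_∞ + (M₀ − M_∞)·e^(−t/τ); t/τ = 32.2/24.77 = 1.300, so e^(−t/τ) = 0.2725.
M(t) = 2355.1 + 500.9 × 0.2725 = 2491.7 Tg.

2490 Tg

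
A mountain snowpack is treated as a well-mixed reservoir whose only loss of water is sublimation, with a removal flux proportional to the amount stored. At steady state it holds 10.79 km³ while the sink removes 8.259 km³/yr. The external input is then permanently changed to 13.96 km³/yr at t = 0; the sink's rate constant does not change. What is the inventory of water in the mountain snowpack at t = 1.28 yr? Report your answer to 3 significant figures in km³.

15.4 km³

The sink rate constant is k = F₀/M₀ = 8.259/10.79 = 0.7654 yr⁻¹.
Solving dM/dt = F₁ − kM with M(0) = M₀ gives M(t) = F₁/k + (M₀ − F₁/k)·e^(−kt).
F₁/k = 13.96/0.7654 = 18.238 km³; kt = 0.7654 × 1.28 = 0.9798, e^(−kt) = 0.3754.
M(1.28) = 18.238 + (10.79 − 18.238) × 0.3754 = 18.238 − 2.796 = 15.442 km³.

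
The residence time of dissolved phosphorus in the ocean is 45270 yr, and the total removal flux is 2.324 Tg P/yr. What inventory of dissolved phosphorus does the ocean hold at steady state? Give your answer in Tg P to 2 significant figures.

110000 Tg P

τ = M/F ⇒ M = τ × F = 45270 × 2.324 = 105200 Tg P.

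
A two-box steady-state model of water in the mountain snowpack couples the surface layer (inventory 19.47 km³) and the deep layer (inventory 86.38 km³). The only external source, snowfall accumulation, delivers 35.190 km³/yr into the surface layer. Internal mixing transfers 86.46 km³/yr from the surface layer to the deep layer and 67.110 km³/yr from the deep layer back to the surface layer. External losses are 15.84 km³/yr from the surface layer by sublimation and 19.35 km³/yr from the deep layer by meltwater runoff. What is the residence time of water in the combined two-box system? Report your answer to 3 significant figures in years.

3.01 yr

Treat the two boxes together as one reservoir: the mixing fluxes between them are internal recycling, so τ = ΣM / Σ(external losses).
M_total = 19.47 + 86.38 = 105.85 km³.
ΣF_external_out = 15.84 + 19.35 = 35.190 km³/yr.
τ = M_total / ΣF_ext = 105.85 / 35.190 = 3.008 yr.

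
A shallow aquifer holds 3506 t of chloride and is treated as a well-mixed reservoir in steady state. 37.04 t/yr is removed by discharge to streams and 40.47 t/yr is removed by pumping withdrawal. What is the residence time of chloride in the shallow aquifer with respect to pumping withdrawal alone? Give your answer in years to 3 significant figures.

Residence time with respect to a single sink: τ = M / F_sink.
τ = 3506 / 40.47 = 86.63 yr.

86.6 yr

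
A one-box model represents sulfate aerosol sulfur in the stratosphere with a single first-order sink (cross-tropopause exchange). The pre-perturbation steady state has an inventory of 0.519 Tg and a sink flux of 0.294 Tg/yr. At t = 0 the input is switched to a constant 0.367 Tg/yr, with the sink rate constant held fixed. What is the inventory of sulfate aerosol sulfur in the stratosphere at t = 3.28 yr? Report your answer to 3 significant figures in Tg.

0.628 Tg

The sink rate constant is k = F₀/M₀ = 0.294/0.519 = 0.5665 yr⁻¹.
Solving dM/dt = F₁ − kM with M(0) = M₀ gives M(t) = F₁/k + (M₀ − F₁/k)·e^(−kt).
F₁/k = 0.367/0.5665 = 0.64787 Tg; kt = 0.5665 × 3.28 = 1.858, e^(−kt) = 0.1560.
M(3.28) = 0.64787 + (0.519 − 0.64787) × 0.1560 = 0.64787 − 0.02010 = 0.62777 Tg.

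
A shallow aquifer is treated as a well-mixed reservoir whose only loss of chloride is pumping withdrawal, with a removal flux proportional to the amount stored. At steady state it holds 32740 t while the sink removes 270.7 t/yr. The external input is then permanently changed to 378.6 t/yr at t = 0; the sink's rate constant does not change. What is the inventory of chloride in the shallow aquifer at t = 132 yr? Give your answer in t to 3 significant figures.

The sink rate constant is k = F₀/M₀ = 270.7/32740 = 0.008268 yr⁻¹.
Solving dM/dt = F₁ − kM with M(0) = M₀ gives M(t) = F₁/k + (M₀ − F₁/k)·e^(−kt).
F₁/k = 378.6/0.008268 = 45790 t; kt = 0.008268 × 132 = 1.091, e^(−kt) = 0.3357.
M(132) = 45790 + (32740 − 45790) × 0.3357 = 45790 − 4382 = 41409 t.

41400 t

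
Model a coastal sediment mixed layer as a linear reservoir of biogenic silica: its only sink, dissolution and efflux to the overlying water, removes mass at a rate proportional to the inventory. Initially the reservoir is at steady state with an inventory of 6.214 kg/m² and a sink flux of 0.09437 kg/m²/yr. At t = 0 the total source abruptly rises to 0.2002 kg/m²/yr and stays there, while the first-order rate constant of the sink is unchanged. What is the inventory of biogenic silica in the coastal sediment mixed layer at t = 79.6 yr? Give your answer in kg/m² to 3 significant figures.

τ = M₀/F₀ = 6.214/0.09437 = 65.85 yr; rate constant k = 1/τ.
New steady state M_∞ = F₁/k = F₁·τ = 0.2002 × 65.85 = 13.183 kg/m².
M(t) = M_∞ + (M₀ − M_∞)·e^(−t/τ); t/τ = 79.6/65.85 = 1.209, so e^(−t/τ) = 0.2985.
M(t) = 13.183 − 6.969 × 0.2985 = 11.102 kg/m².

11.1 kg/m²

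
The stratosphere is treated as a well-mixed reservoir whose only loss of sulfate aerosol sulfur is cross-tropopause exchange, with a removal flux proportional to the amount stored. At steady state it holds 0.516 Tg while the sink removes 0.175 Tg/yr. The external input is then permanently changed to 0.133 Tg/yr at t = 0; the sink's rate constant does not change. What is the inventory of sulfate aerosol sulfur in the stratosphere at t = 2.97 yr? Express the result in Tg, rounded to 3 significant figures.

0.437 Tg

τ = M₀/F₀ = 0.516/0.175 = 2.949 yr; rate constant k = 1/τ.
New steady state M_∞ = F₁/k = F₁·τ = 0.133 × 2.949 = 0.39216 Tg.
M(t) = M_∞ + (M₀ − M_∞)·e^(−t/τ); t/τ = 2.97/2.949 = 1.007, so e^(−t/τ) = 0.3652.
M(t) = 0.39216 + 0.1238 × 0.3652 = 0.43739 Tg.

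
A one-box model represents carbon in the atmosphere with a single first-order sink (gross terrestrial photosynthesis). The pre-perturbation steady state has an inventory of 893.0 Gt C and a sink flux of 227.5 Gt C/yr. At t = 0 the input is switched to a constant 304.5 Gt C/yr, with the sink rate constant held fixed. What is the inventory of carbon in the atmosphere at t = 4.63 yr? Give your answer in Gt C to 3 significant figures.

Residence time τ = M₀/F₀ = 3.925 yr. The eventual steady state is M_∞ = M₀·(F₁/F₀) = 893.0 × 304.5/227.5 = 1195.2 Gt C.
The anomaly ΔM(t) = M(t) − M_∞ decays as ΔM₀·e^(−t/τ) with ΔM₀ = 893.0 − 1195.2 = −302.2 Gt C.
At t = 4.63 yr, e^(−t/τ) = e^(−1.180) = 0.3074, so ΔM = −92.92 Gt C and M = 1195.2 − 92.92 = 1102.3 Gt C.

1100 Gt C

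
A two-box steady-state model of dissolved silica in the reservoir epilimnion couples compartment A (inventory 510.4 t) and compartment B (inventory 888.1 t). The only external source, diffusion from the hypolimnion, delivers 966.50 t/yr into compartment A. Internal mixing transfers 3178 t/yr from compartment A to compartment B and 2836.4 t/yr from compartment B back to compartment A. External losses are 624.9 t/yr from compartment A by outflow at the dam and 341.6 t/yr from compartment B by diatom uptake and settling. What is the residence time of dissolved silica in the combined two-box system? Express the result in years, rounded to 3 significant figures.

1.45 yr

Treat the two boxes together as one reservoir: the mixing fluxes between them are internal recycling, so τ = ΣM / Σ(external losses).
M_total = 510.4 + 888.1 = 1398.5 t.
ΣF_external_out = 624.9 + 341.6 = 966.50 t/yr.
τ = M_total / ΣF_ext = 1398.5 / 966.50 = 1.447 yr.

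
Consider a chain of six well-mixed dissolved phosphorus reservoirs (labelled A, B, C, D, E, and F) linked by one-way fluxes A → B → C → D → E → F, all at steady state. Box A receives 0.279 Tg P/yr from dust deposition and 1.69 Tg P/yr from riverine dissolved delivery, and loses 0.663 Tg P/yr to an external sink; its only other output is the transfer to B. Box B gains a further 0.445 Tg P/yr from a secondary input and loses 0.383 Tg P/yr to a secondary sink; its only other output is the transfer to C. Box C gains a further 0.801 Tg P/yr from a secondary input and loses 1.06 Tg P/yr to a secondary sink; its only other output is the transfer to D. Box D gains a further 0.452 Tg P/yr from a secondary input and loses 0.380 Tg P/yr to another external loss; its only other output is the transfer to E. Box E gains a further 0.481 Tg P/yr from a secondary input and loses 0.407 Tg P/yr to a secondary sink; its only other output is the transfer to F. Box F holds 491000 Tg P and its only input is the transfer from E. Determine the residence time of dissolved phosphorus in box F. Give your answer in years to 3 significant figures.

Box A: F(A→B) = (0.279 + 1.69) − 0.663 = 1.3060 Tg P/yr.
Box B: F(B→C) = (1.3060 + 0.445) − 0.383 = 1.3680 Tg P/yr.
Box C: F(C→D) = (1.3680 + 0.801) − 1.06 = 1.1090 Tg P/yr.
Box D: F(D→E) = (1.1090 + 0.452) − 0.380 = 1.1810 Tg P/yr.
Box E: F(E→F) = (1.1810 + 0.481) − 0.407 = 1.2550 Tg P/yr.
Box F throughput = its input = 1.2550 Tg P/yr; τ = 491000 / 1.2550 = 391200 yr.

391000 yr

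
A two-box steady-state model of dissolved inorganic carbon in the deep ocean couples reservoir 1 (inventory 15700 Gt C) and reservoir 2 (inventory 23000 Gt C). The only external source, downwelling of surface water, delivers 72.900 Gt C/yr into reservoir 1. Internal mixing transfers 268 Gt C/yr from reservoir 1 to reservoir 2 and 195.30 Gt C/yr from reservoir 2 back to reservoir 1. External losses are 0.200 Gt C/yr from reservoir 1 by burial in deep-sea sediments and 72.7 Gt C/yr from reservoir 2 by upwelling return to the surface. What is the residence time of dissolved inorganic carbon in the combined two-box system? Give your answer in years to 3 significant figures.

For the system as a whole, the A↔B exchange is internal and contributes nothing to the throughput; only the external sinks remove mass.
M_total = 15700 + 23000 = 38700 Gt C.
ΣF_external_out = 0.200 + 72.7 = 72.900 Gt C/yr.
τ = M_total / ΣF_ext = 38700 / 72.900 = 530.9 yr.

531 yr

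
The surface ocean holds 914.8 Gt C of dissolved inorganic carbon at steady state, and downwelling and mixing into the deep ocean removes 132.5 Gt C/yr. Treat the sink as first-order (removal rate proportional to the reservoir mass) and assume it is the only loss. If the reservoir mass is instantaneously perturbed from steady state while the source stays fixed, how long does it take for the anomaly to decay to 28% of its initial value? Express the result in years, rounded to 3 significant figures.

8.79 yr

For a linear reservoir the anomaly decays as exp(−t/τ) with τ = M/F = 914.8/132.5 = 6.904 yr.
exp(−t/τ) = 0.28 ⇒ t = −τ ln(0.28) = 6.904 × 1.273 = 8.789 yr.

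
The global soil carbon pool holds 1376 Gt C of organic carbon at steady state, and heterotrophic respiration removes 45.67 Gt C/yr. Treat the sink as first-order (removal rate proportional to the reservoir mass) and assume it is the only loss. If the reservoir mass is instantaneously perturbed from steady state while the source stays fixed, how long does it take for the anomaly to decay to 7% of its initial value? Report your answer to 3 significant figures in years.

80.1 yr

For a linear reservoir the anomaly decays as exp(−t/τ) with τ = M/F = 1376/45.67 = 30.13 yr.
exp(−t/τ) = 0.07 ⇒ t = −τ ln(0.07) = 30.13 × 2.659 = 80.12 yr.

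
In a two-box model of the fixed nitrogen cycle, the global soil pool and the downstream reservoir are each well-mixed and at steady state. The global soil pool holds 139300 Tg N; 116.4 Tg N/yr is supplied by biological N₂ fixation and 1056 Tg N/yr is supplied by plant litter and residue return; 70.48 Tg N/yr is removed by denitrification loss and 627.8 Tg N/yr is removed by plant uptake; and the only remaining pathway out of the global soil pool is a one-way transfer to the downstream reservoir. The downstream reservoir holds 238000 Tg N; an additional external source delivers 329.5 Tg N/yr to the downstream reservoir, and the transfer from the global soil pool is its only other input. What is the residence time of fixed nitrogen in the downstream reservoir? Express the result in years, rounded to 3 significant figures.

Balance the global soil pool: ΣF_in = 116.4 + 1056 = 1172.4 Tg N/yr.
Transfer to the downstream reservoir = ΣF_in − (70.48 + 627.8) = 474.12 Tg N/yr.
Total input to the downstream reservoir = 474.12 + 329.5 = 803.62 Tg N/yr; at steady state this equals its total output.
τ = M / F = 238000 / 803.62 = 296.2 yr.

296 yr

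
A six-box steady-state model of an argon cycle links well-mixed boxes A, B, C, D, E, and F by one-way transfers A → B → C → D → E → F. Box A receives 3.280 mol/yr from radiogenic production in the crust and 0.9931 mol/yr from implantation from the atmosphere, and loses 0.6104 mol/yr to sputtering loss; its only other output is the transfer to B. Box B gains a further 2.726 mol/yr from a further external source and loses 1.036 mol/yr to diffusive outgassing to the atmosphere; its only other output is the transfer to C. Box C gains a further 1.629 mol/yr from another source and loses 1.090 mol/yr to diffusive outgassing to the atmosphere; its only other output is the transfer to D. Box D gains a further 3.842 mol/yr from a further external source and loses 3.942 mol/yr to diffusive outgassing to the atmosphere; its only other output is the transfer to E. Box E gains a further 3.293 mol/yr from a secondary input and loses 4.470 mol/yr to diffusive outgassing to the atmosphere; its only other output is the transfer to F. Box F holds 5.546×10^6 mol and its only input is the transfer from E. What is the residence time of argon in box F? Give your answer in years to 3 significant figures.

Box A: F(A→B) = (3.280 + 0.9931) − 0.6104 = 3.6627 mol/yr.
Box B: F(B→C) = (3.6627 + 2.726) − 1.036 = 5.3527 mol/yr.
Box C: F(C→D) = (5.3527 + 1.629) − 1.090 = 5.8917 mol/yr.
Box D: F(D→E) = (5.8917 + 3.842) − 3.942 = 5.7917 mol/yr.
Box E: F(E→F) = (5.7917 + 3.293) − 4.470 = 4.6147 mol/yr.
Box F throughput = its input = 4.6147 mol/yr; τ = 5.546×10^6 / 4.6147 = 1.202×10^6 yr.

1.20×10^6 yr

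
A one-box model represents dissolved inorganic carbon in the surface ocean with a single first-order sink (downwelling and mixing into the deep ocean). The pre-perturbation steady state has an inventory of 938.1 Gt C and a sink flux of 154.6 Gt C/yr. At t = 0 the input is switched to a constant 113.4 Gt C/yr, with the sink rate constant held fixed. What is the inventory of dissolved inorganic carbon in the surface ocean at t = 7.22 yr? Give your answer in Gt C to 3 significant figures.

Residence time τ = M₀/F₀ = 6.068 yr. The eventual steady state is M_∞ = M₀·(F₁/F₀) = 938.1 × 113.4/154.6 = 688.10 Gt C.
The anomaly ΔM(t) = M(t) − M_∞ decays as ΔM₀·e^(−t/τ) with ΔM₀ = 938.1 − 688.10 = 250.0 Gt C.
At t = 7.22 yr, e^(−t/τ) = e^(−1.190) = 0.3043, so ΔM = 76.07 Gt C and M = 688.10 + 76.07 = 764.17 Gt C.

764 Gt C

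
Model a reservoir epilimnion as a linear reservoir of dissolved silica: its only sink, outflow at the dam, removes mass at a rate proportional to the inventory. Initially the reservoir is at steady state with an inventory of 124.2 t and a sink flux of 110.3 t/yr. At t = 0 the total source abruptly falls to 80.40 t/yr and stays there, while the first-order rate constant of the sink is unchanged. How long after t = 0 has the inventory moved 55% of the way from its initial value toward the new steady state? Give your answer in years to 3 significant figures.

τ = M₀/F₀ = 124.2/110.3 = 1.126 yr.
The remaining gap fraction is e^(−t/τ); 55% covered ⇒ e^(−t/τ) = 0.450.
t = −τ ln(0.450) = 1.126 × 0.7985 = 0.8991 yr.

0.899 yr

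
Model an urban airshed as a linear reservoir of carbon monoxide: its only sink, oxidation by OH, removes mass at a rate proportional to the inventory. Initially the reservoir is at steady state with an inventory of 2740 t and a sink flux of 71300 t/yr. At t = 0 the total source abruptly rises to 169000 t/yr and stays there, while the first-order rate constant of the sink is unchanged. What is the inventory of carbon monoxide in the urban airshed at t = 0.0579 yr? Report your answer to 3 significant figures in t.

Residence time τ = M₀/F₀ = 0.03843 yr. The eventual steady state is M_∞ = M₀·(F₁/F₀) = 2740 × 169000/71300 = 6494.5 t.
The anomaly ΔM(t) = M(t) − M_∞ decays as ΔM₀·e^(−t/τ) with ΔM₀ = 2740 − 6494.5 = −3755 t.
At t = 0.0579 yr, e^(−t/τ) = e^(−1.507) = 0.2216, so ΔM = −832.2 t and M = 6494.5 − 832.2 = 5662.3 t.

5660 t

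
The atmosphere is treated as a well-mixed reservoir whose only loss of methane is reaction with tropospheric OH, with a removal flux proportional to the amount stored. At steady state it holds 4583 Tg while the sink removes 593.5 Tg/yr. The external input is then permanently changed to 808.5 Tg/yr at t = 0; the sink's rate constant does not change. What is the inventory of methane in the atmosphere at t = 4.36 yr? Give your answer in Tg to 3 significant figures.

5300 Tg

The sink rate constant is k = F₀/M₀ = 593.5/4583 = 0.1295 yr⁻¹.
Solving dM/dt = F₁ − kM with M(0) = M₀ gives M(t) = F₁/k + (M₀ − F₁/k)·e^(−kt).
F₁/k = 808.5/0.1295 = 6243.2 Tg; kt = 0.1295 × 4.36 = 0.5646, e^(−kt) = 0.5686.
M(4.36) = 6243.2 + (4583 − 6243.2) × 0.5686 = 6243.2 − 944.0 = 5299.3 Tg.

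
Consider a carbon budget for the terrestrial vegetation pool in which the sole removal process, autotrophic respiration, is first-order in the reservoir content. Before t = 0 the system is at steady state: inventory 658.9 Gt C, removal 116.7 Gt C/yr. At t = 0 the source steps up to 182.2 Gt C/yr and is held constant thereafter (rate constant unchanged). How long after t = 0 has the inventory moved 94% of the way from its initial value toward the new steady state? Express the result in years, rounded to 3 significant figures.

τ = M₀/F₀ = 658.9/116.7 = 5.646 yr.
The remaining gap fraction is e^(−t/τ); 94% covered ⇒ e^(−t/τ) = 0.0600.
t = −τ ln(0.0600) = 5.646 × 2.813 = 15.88 yr.

15.9 yr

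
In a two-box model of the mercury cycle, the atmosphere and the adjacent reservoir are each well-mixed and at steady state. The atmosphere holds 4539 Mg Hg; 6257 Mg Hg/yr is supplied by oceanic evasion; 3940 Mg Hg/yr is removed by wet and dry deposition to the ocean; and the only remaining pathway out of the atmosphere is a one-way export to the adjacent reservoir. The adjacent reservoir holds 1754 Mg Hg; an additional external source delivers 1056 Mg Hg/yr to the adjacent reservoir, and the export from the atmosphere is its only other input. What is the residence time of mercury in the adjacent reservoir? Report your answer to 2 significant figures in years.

Balance the atmosphere: ΣF_in = 6257.0 Mg Hg/yr.
Export to the adjacent reservoir = ΣF_in − (3940) = 2317.0 Mg Hg/yr.
Total input to the adjacent reservoir = 2317.0 + 1056 = 3373.0 Mg Hg/yr; at steady state this equals its total output.
τ = M / F = 1754 / 3373.0 = 0.5200 yr.

0.52 yr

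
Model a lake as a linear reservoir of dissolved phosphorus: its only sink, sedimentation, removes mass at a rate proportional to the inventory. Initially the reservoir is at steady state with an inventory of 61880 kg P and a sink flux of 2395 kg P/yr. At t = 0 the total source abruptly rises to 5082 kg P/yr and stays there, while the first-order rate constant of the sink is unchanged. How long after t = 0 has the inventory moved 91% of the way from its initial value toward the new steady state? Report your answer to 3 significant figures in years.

τ = M₀/F₀ = 61880/2395 = 25.84 yr.
The remaining gap fraction is e^(−t/τ); 91% covered ⇒ e^(−t/τ) = 0.0900.
t = −τ ln(0.0900) = 25.84 × 2.408 = 62.21 yr.

62.2 yr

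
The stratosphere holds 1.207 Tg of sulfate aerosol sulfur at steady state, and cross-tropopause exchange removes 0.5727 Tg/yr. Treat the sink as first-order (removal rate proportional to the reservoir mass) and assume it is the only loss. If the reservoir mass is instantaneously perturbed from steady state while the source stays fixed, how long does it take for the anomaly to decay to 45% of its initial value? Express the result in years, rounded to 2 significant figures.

For a linear reservoir the anomaly decays as exp(−t/τ) with τ = M/F = 1.207/0.5727 = 2.108 yr.
exp(−t/τ) = 0.45 ⇒ t = −τ ln(0.45) = 2.108 × 0.7985 = 1.683 yr.

1.7 yr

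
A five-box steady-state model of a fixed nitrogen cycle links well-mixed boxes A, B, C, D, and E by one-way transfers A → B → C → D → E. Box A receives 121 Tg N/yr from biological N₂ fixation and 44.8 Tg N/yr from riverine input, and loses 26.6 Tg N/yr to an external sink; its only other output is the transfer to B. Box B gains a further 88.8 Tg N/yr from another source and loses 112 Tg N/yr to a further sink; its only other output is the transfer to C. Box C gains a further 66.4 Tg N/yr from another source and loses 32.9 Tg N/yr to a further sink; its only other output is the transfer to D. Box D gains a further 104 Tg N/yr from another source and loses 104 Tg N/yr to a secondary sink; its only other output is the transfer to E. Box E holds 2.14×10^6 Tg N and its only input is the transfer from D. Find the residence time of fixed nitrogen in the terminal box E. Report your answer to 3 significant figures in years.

14300 yr

Box A: F(A→B) = (121 + 44.8) − 26.6 = 139.20 Tg N/yr.
Box B: F(B→C) = (139.20 + 88.8) − 112 = 116.00 Tg N/yr.
Box C: F(C→D) = (116.00 + 66.4) − 32.9 = 149.50 Tg N/yr.
Box D: F(D→E) = (149.50 + 104) − 104 = 149.50 Tg N/yr.
Box E throughput = its input = 149.50 Tg N/yr; τ = 2.14×10^6 / 149.50 = 14310 yr.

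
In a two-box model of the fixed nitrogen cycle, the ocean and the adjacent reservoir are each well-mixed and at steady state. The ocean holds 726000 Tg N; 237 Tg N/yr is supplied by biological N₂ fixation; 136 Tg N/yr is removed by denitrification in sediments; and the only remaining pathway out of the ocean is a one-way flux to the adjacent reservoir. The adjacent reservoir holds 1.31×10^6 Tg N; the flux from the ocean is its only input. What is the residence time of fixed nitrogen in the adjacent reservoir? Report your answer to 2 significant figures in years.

13000 yr

Balance the ocean: ΣF_in = 237.00 Tg N/yr.
Flux to the adjacent reservoir = ΣF_in − (136) = 101.00 Tg N/yr.
At steady state the output of the adjacent reservoir equals its input, 101.00 Tg N/yr.
τ = M / F = 1.31×10^6 / 101.00 = 12970 yr.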